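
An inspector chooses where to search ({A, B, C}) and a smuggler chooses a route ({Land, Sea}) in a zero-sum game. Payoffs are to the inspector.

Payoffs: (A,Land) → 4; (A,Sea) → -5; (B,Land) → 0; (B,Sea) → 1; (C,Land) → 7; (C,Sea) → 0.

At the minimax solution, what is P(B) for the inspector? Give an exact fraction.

Row minima: A → -5, B → 0, C → 0; maximin = 0.
Column maxima: Land → 7, Sea → 1; minimax = 1.
0 ≠ 1, so there is no saddle point; optimal play is mixed.
A is strictly dominated by C, so the inspector never plays it.
On the remaining 2×2 (B, C vs Land, Sea):
Let the inspector play B with probability p. Expected payoff against Land: 0p + 7(1−p) = −7p + 7; against Sea: 1p + 0(1−p) = p.
Setting these equal: −7p + 7 = p ⇒ −8p = -7 ⇒ p = 7/8, and the value is (-7)·(7/8) + 7 = 7/8.
For the smuggler: with q = P(Land), equating B's and C's payoffs gives −q + 1 = 7q ⇒ q = 1/8.

7/8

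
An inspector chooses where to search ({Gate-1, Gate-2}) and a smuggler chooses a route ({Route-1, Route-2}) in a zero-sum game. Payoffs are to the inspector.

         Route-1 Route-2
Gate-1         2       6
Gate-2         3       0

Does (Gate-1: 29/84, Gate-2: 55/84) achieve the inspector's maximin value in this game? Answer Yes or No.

Against Route-1 this mix gives (29/84)·2 + (55/84)·3 = 223/84.
Against Route-2 this mix gives (29/84)·6 + (55/84)·0 = 29/14.
The smuggler will play Route-2, holding the inspector to 29/14. Shifting weight toward the row that does better against Route-2 would raise this floor (the equalizing mix achieves 18/7 against both Route-2 and Route-1), so the proposed strategy is not optimal.

No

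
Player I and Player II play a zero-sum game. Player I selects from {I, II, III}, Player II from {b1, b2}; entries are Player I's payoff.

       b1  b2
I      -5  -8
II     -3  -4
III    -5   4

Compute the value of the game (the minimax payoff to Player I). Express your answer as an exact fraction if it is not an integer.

Row minima: I → -8, II → -4, III → -5; maximin = -4.
Column maxima: b1 → -3, b2 → 4; minimax = -3.
-4 ≠ -3, so there is no saddle point; optimal play is mixed.
I is strictly dominated by II, so Player I never plays it.
On the remaining 2×2 (II, III vs b1, b2):
Let Player I play II with probability p. Expected payoff against b1: (-3)p + (-5)(1−p) = 2p − 5; against b2: (-4)p + 4(1−p) = −8p + 4.
Setting these equal: 2p − 5 = −8p + 4 ⇒ 10p = 9 ⇒ p = 9/10, and the value is (2)·(9/10) − 5 = -16/5.
For Player II: with q = P(b1), equating II's and III's payoffs gives q − 4 = −9q + 4 ⇒ q = 4/5.

-16/5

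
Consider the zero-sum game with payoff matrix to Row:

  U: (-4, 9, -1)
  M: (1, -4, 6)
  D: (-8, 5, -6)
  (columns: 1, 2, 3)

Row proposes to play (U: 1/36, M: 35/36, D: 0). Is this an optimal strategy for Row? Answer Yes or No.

Against 1 this mix gives (1/36)·(-4) + (35/36)·1 = 31/36.
Against 2 this mix gives (1/36)·9 + (35/36)·(-4) = -131/36.
Against 3 this mix gives (1/36)·(-1) + (35/36)·6 = 209/36.
Column will play 2, holding Row to -131/36. Shifting weight toward the row that does better against 2 would raise this floor (the equalizing mix achieves -7/18 against both 2 and 1), so the proposed strategy is not optimal.

No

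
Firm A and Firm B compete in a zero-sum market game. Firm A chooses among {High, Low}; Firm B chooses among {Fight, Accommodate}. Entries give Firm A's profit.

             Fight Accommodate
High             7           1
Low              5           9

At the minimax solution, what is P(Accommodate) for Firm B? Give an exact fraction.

1/5

Row minima: High → 1, Low → 5; maximin = 5.
Column maxima: Fight → 7, Accommodate → 9; minimax = 7.
5 ≠ 7, so there is no saddle point; optimal play is mixed.
Let Firm A play High with probability p. Expected payoff against Fight: 7p + 5(1−p) = 2p + 5; against Accommodate: 1p + 9(1−p) = −8p + 9.
Setting these equal: 2p + 5 = −8p + 9 ⇒ 10p = 4 ⇒ p = 2/5, and the value is (2)·(2/5) + 5 = 29/5.
For Firm B: with q = P(Fight), equating High's and Low's payoffs gives 6q + 1 = −4q + 9 ⇒ q = 4/5.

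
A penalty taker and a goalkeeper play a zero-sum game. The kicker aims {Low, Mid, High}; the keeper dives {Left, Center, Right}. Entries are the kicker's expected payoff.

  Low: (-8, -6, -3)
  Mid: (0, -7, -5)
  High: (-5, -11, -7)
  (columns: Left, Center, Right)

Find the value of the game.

-56/9

Row minima: Low → -8, Mid → -7, High → -11; maximin = -7.
Column maxima: Left → 0, Center → -6, Right → -3; minimax = -6.
-7 ≠ -6, so there is no saddle point; optimal play is mixed.
High is strictly dominated by Mid, so the kicker never plays it.
Right is strictly dominated by Center (it gives the kicker strictly more in every row), so the keeper never plays it.
On the remaining 2×2 (Low, Mid vs Left, Center):
Let the kicker play Low with probability p. Expected payoff against Left: (-8)p + 0(1−p) = −8p; against Center: (-6)p + (-7)(1−p) = p − 7.
Setting these equal: −8p = p − 7 ⇒ −9p = -7 ⇒ p = 7/9, and the value is (-8)·(7/9) = -56/9.
For the keeper: with q = P(Left), equating Low's and Mid's payoffs gives −2q − 6 = 7q − 7 ⇒ q = 1/9.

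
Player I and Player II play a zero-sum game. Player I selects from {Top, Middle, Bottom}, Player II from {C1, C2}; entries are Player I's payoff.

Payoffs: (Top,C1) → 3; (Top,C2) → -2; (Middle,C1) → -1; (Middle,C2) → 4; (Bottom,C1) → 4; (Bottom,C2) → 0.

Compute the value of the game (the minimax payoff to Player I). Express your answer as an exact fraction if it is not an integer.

16/9

Row minima: Top → -2, Middle → -1, Bottom → 0; maximin = 0.
Column maxima: C1 → 4, C2 → 4; minimax = 4.
0 ≠ 4, so there is no saddle point; optimal play is mixed.
Top is strictly dominated by Bottom, so Player I never plays it.
On the remaining 2×2 (Middle, Bottom vs C1, C2):
Let Player I play Middle with probability p. Expected payoff against C1: (-1)p + 4(1−p) = −5p + 4; against C2: 4p + 0(1−p) = 4p.
Setting these equal: −5p + 4 = 4p ⇒ −9p = -4 ⇒ p = 4/9, and the value is (-5)·(4/9) + 4 = 16/9.
For Player II: with q = P(C1), equating Middle's and Bottom's payoffs gives −5q + 4 = 4q ⇒ q = 4/9.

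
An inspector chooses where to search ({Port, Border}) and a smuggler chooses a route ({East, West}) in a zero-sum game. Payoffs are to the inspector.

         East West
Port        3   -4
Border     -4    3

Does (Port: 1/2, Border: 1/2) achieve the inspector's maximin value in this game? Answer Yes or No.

Against East this mix gives (1/2)·3 + (1/2)·(-4) = -1/2.
Against West this mix gives (1/2)·(-4) + (1/2)·3 = -1/2.
All of the smuggler's active replies (East, West) yield -1/2, and no column does worse for the inspector. The mix makes the smuggler indifferent and guarantees -1/2, so it is optimal.

Yes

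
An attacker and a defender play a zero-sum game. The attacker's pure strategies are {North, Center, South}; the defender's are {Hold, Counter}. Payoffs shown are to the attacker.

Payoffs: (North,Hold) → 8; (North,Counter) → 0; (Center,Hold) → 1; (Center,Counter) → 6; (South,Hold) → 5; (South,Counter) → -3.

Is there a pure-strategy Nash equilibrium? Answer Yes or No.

Row minima: North → 0, Center → 1, South → -3; maximin = 1.
Column maxima: Hold → 8, Counter → 6; minimax = 6.
1 ≠ 6, so no pure-strategy equilibrium exists.

No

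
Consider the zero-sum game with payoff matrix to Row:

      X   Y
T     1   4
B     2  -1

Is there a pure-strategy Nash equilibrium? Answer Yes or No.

No

Row minima: T → 1, B → -1; maximin = 1.
Column maxima: X → 2, Y → 4; minimax = 2.
1 ≠ 2, so no pure-strategy equilibrium exists.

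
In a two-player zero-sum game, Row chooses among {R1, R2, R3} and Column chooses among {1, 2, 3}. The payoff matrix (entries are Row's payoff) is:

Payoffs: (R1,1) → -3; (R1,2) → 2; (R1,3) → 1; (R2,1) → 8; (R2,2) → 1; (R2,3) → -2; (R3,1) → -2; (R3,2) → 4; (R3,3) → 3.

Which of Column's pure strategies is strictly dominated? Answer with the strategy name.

2

3 holds Row's payoff strictly below 2 in every row: 1 < 2, -2 < 1, 3 < 4.
So 2 is strictly dominated for Column.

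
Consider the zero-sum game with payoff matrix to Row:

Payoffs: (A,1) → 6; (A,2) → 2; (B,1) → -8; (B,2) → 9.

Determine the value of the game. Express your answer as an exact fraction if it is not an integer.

10/3

Row minima: A → 2, B → -8; maximin = 2.
Column maxima: 1 → 6, 2 → 9; minimax = 6.
2 ≠ 6, so there is no saddle point; optimal play is mixed.
Let Row play A with probability p. Expected payoff against 1: 6p + (-8)(1−p) = 14p − 8; against 2: 2p + 9(1−p) = −7p + 9.
Setting these equal: 14p − 8 = −7p + 9 ⇒ 21p = 17 ⇒ p = 17/21, and the value is (14)·(17/21) − 8 = 10/3.
For Column: with q = P(1), equating A's and B's payoffs gives 4q + 2 = −17q + 9 ⇒ q = 1/3.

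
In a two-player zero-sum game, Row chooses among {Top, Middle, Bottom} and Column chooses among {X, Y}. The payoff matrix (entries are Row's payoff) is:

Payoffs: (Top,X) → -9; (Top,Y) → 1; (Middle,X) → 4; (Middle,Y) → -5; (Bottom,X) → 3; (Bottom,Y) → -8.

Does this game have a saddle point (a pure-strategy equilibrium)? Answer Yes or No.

No

Row minima: Top → -9, Middle → -5, Bottom → -8; maximin = -5.
Column maxima: X → 4, Y → 1; minimax = 1.
-5 ≠ 1, so no pure-strategy equilibrium exists.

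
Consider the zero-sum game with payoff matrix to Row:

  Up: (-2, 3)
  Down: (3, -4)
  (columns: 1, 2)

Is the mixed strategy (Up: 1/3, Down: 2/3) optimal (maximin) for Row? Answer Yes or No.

No

Against 1 this mix gives (1/3)·(-2) + (2/3)·3 = 4/3.
Against 2 this mix gives (1/3)·3 + (2/3)·(-4) = -5/3.
Column will play 2, holding Row to -5/3. Shifting weight toward the row that does better against 2 would raise this floor (the equalizing mix achieves 1/12 against both 2 and 1), so the proposed strategy is not optimal.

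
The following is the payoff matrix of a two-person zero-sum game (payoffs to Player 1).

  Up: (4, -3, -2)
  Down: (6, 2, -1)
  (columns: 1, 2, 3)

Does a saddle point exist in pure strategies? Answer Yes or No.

Row minima: Up → -3, Down → -1; maximin = -1.
Column maxima: 1 → 6, 2 → 2, 3 → -1; minimax = -1.
maximin = minimax = -1, so a saddle point exists.

Yes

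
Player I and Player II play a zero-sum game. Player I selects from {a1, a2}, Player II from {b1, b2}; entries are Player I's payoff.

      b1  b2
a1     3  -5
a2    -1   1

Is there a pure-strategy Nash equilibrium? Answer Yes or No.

No

Row minima: a1 → -5, a2 → -1; maximin = -1.
Column maxima: b1 → 3, b2 → 1; minimax = 1.
-1 ≠ 1, so no pure-strategy equilibrium exists.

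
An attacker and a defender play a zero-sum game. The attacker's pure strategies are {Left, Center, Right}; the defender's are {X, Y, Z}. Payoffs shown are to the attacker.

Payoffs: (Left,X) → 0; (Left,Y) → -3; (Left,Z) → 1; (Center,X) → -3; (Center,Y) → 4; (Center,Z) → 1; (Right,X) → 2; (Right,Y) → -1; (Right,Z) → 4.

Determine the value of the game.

1/2

Row minima: Left → -3, Center → -3, Right → -1; maximin = -1.
Column maxima: X → 2, Y → 4, Z → 4; minimax = 2.
-1 ≠ 2, so there is no saddle point; optimal play is mixed.
Left is strictly dominated by Right, so the attacker never plays it.
Z is strictly dominated by X (it gives the attacker strictly more in every row), so the defender never plays it.
On the remaining 2×2 (Center, Right vs X, Y):
Let the attacker play Center with probability p. Expected payoff against X: (-3)p + 2(1−p) = −5p + 2; against Y: 4p + (-1)(1−p) = 5p − 1.
Setting these equal: −5p + 2 = 5p − 1 ⇒ −10p = -3 ⇒ p = 3/10, and the value is (-5)·(3/10) + 2 = 1/2.
For the defender: with q = P(X), equating Center's and Right's payoffs gives −7q + 4 = 3q − 1 ⇒ q = 1/2.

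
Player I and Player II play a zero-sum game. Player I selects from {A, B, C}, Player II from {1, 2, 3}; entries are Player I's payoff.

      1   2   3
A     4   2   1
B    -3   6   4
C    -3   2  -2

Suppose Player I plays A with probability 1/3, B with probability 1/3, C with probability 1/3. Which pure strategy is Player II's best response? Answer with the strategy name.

If Player II plays 1, Player I's expected payoff is (1/3)·4 + (1/3)·(-3) + (1/3)·(-3) = -2/3.
If Player II plays 2, Player I's expected payoff is (1/3)·2 + (1/3)·6 + (1/3)·2 = 10/3.
If Player II plays 3, Player I's expected payoff is (1/3)·1 + (1/3)·4 + (1/3)·(-2) = 1.
Player II minimizes Player I's payoff; the smallest is -2/3, so the best response is 1.

1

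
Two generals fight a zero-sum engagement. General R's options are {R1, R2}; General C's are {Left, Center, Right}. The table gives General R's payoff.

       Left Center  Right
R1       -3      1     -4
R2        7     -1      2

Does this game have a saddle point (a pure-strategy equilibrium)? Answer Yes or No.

Row minima: R1 → -4, R2 → -1; maximin = -1.
Column maxima: Left → 7, Center → 1, Right → 2; minimax = 1.
-1 ≠ 1, so no pure-strategy equilibrium exists.

No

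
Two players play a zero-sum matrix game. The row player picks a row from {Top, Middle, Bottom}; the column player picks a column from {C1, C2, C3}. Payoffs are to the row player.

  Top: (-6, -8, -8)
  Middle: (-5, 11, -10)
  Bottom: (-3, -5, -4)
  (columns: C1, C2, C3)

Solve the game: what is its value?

-47/11

Row minima: Top → -8, Middle → -10, Bottom → -5; maximin = -5.
Column maxima: C1 → -3, C2 → 11, C3 → -4; minimax = -4.
-5 ≠ -4, so there is no saddle point; optimal play is mixed.
Top is strictly dominated by Bottom, so the row player never plays it.
C1 is strictly dominated by C3 (it gives the row player strictly more in every row), so the column player never plays it.
On the remaining 2×2 (Middle, Bottom vs C2, C3):
Let the row player play Middle with probability p. Expected payoff against C2: 11p + (-5)(1−p) = 16p − 5; against C3: (-10)p + (-4)(1−p) = −6p − 4.
Setting these equal: 16p − 5 = −6p − 4 ⇒ 22p = 1 ⇒ p = 1/22, and the value is (16)·(1/22) − 5 = -47/11.
For the column player: with q = P(C2), equating Middle's and Bottom's payoffs gives 21q − 10 = −q − 4 ⇒ q = 3/11.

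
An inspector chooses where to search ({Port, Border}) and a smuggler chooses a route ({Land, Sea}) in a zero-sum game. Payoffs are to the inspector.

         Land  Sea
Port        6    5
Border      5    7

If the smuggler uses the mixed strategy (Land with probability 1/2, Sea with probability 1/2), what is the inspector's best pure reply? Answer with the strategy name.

Expected payoff of Port: (1/2)·6 + (1/2)·5 = 11/2.
Expected payoff of Border: (1/2)·5 + (1/2)·7 = 6.
The largest is 6, so the inspector's best response is Border.

Border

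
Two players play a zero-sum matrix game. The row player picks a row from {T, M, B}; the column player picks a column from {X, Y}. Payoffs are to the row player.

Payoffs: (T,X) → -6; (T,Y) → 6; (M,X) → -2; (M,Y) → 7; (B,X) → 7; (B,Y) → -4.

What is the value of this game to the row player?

Row minima: T → -6, M → -2, B → -4; maximin = -2.
Column maxima: X → 7, Y → 7; minimax = 7.
-2 ≠ 7, so there is no saddle point; optimal play is mixed.
T is strictly dominated by M, so the row player never plays it.
On the remaining 2×2 (M, B vs X, Y):
Let the row player play M with probability p. Expected payoff against X: (-2)p + 7(1−p) = −9p + 7; against Y: 7p + (-4)(1−p) = 11p − 4.
Setting these equal: −9p + 7 = 11p − 4 ⇒ −20p = -11 ⇒ p = 11/20, and the value is (-9)·(11/20) + 7 = 41/20.
For the column player: with q = P(X), equating M's and B's payoffs gives −9q + 7 = 11q − 4 ⇒ q = 11/20.

41/20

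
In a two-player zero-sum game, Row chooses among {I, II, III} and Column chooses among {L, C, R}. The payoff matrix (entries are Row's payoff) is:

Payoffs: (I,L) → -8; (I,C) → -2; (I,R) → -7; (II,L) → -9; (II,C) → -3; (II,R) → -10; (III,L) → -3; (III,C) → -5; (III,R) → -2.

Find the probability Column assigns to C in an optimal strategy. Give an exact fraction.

5/8

Row minima: I → -8, II → -10, III → -5; maximin = -5.
Column maxima: L → -3, C → -2, R → -2; minimax = -3.
-5 ≠ -3, so there is no saddle point; optimal play is mixed.
II is strictly dominated by I, so Row never plays it.
With II eliminated, R is strictly dominated by L (it gives Row strictly more in every remaining row), so Column never plays it.
On the remaining 2×2 (I, III vs L, C):
Let Row play I with probability p. Expected payoff against L: (-8)p + (-3)(1−p) = −5p − 3; against C: (-2)p + (-5)(1−p) = 3p − 5.
Setting these equal: −5p − 3 = 3p − 5 ⇒ −8p = -2 ⇒ p = 1/4, and the value is (-5)·(1/4) − 3 = -17/4.
For Column: with q = P(L), equating I's and III's payoffs gives −6q − 2 = 2q − 5 ⇒ q = 3/8.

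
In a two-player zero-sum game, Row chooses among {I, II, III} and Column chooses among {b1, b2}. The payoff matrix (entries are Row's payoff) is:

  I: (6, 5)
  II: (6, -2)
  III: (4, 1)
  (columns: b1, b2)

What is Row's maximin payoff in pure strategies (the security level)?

5

Row minima: I → 5, II → -2, III → 1.
The best of these is 5.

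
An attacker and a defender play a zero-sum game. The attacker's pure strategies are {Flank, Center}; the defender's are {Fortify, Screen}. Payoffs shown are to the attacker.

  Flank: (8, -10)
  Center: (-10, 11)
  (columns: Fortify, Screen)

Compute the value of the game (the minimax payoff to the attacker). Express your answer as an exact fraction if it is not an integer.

-4/13

Row minima: Flank → -10, Center → -10; maximin = -10.
Column maxima: Fortify → 8, Screen → 11; minimax = 8.
-10 ≠ 8, so there is no saddle point; optimal play is mixed.
Let the attacker play Flank with probability p. Expected payoff against Fortify: 8p + (-10)(1−p) = 18p − 10; against Screen: (-10)p + 11(1−p) = −21p + 11.
Setting these equal: 18p − 10 = −21p + 11 ⇒ 39p = 21 ⇒ p = 7/13, and the value is (18)·(7/13) − 10 = -4/13.
For the defender: with q = P(Fortify), equating Flank's and Center's payoffs gives 18q − 10 = −21q + 11 ⇒ q = 7/13.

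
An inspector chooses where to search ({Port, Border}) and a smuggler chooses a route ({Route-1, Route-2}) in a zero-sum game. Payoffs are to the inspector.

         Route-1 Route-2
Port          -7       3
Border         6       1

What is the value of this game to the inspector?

Row minima: Port → -7, Border → 1; maximin = 1.
Column maxima: Route-1 → 6, Route-2 → 3; minimax = 3.
1 ≠ 3, so there is no saddle point; optimal play is mixed.
Let the inspector play Port with probability p. Expected payoff against Route-1: (-7)p + 6(1−p) = −13p + 6; against Route-2: 3p + 1(1−p) = 2p + 1.
Setting these equal: −13p + 6 = 2p + 1 ⇒ −15p = -5 ⇒ p = 1/3, and the value is (-13)·(1/3) + 6 = 5/3.
For the smuggler: with q = P(Route-1), equating Port's and Border's payoffs gives −10q + 3 = 5q + 1 ⇒ q = 2/15.

5/3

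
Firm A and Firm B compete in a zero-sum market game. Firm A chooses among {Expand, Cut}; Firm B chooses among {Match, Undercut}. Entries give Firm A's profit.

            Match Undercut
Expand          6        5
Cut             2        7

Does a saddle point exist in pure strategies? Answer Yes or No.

No

Row minima: Expand → 5, Cut → 2; maximin = 5.
Column maxima: Match → 6, Undercut → 7; minimax = 6.
5 ≠ 6, so no pure-strategy equilibrium exists.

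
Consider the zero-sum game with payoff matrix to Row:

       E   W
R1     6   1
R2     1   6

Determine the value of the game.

7/2

Row minima: R1 → 1, R2 → 1; maximin = 1.
Column maxima: E → 6, W → 6; minimax = 6.
1 ≠ 6, so there is no saddle point; optimal play is mixed.
Let Row play R1 with probability p. Expected payoff against E: 6p + 1(1−p) = 5p + 1; against W: 1p + 6(1−p) = −5p + 6.
Setting these equal: 5p + 1 = −5p + 6 ⇒ 10p = 5 ⇒ p = 1/2, and the value is (5)·(1/2) + 1 = 7/2.
For Column: with q = P(E), equating R1's and R2's payoffs gives 5q + 1 = −5q + 6 ⇒ q = 1/2.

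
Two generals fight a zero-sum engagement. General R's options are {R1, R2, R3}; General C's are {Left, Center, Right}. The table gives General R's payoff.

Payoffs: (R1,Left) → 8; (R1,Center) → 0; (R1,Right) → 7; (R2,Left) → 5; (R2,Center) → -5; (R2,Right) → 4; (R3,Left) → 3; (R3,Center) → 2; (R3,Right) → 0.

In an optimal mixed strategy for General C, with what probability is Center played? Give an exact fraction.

Row minima: R1 → 0, R2 → -5, R3 → 0; maximin = 0.
Column maxima: Left → 8, Center → 2, Right → 7; minimax = 2.
0 ≠ 2, so there is no saddle point; optimal play is mixed.
R2 is strictly dominated by R1, so General R never plays it.
Left is strictly dominated by Center (it gives General R strictly more in every row), so General C never plays it.
On the remaining 2×2 (R1, R3 vs Center, Right):
Let General R play R1 with probability p. Expected payoff against Center: 0p + 2(1−p) = −2p + 2; against Right: 7p + 0(1−p) = 7p.
Setting these equal: −2p + 2 = 7p ⇒ −9p = -2 ⇒ p = 2/9, and the value is (-2)·(2/9) + 2 = 14/9.
For General C: with q = P(Center), equating R1's and R3's payoffs gives −7q + 7 = 2q ⇒ q = 7/9.

7/9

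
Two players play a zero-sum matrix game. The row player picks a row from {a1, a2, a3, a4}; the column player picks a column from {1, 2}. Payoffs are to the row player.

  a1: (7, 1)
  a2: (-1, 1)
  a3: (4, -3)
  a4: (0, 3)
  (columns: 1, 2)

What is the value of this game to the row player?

7/3

Row minima: a1 → 1, a2 → -1, a3 → -3, a4 → 0; maximin = 1.
Column maxima: 1 → 7, 2 → 3; minimax = 3.
1 ≠ 3, so there is no saddle point; optimal play is mixed.
a2 is strictly dominated by a4, so the row player never plays it.
a3 is strictly dominated by a1, so the row player never plays it.
On the remaining 2×2 (a1, a4 vs 1, 2):
Let the row player play a1 with probability p. Expected payoff against 1: 7p + 0(1−p) = 7p; against 2: 1p + 3(1−p) = −2p + 3.
Setting these equal: 7p = −2p + 3 ⇒ 9p = 3 ⇒ p = 1/3, and the value is (7)·(1/3) = 7/3.
For the column player: with q = P(1), equating a1's and a4's payoffs gives 6q + 1 = −3q + 3 ⇒ q = 2/9.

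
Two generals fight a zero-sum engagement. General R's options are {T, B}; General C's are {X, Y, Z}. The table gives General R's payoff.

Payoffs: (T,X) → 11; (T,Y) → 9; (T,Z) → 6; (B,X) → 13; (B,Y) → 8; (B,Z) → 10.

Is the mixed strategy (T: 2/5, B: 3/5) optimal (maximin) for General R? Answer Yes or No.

Yes

Against X this mix gives (2/5)·11 + (3/5)·13 = 61/5.
Against Y this mix gives (2/5)·9 + (3/5)·8 = 42/5.
Against Z this mix gives (2/5)·6 + (3/5)·10 = 42/5.
All of General C's active replies (Y, Z) yield 42/5, and no column does worse for General R. The mix makes General C indifferent and guarantees 42/5, so it is optimal.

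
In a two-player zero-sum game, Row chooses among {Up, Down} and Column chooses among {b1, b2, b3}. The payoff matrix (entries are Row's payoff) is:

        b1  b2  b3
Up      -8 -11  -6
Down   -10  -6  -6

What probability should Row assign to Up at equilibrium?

Row minima: Up → -11, Down → -10; maximin = -10.
Column maxima: b1 → -8, b2 → -6, b3 → -6; minimax = -8.
-10 ≠ -8, so there is no saddle point; optimal play is mixed.
b3 is strictly dominated by b1 (it gives Row strictly more in every row), so Column never plays it.
On the remaining 2×2 (Up, Down vs b1, b2):
Let Row play Up with probability p. Expected payoff against b1: (-8)p + (-10)(1−p) = 2p − 10; against b2: (-11)p + (-6)(1−p) = −5p − 6.
Setting these equal: 2p − 10 = −5p − 6 ⇒ 7p = 4 ⇒ p = 4/7, and the value is (2)·(4/7) − 10 = -62/7.
For Column: with q = P(b1), equating Up's and Down's payoffs gives 3q − 11 = −4q − 6 ⇒ q = 5/7.

4/7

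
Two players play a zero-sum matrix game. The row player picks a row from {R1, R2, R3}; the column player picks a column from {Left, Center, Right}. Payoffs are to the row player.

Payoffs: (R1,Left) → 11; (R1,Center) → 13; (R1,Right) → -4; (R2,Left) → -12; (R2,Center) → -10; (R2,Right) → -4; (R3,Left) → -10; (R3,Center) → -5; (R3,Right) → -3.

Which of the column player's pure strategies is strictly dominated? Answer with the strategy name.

Left holds the row player's payoff strictly below Center in every row: 11 < 13, -12 < -10, -10 < -5.
So Center is strictly dominated for the column player.

Center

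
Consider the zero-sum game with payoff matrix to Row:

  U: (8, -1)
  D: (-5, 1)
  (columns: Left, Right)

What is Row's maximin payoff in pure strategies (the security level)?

-1

Row minima: U → -1, D → -5.
The best of these is -1.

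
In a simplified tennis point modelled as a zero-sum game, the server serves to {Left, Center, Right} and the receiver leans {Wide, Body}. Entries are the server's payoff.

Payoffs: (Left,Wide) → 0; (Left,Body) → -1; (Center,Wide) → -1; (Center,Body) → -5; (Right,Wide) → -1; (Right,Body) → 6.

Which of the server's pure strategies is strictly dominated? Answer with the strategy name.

Left gives a strictly higher payoff than Center against every column: 0 > -1, -1 > -5.
So Center is strictly dominated and the server never plays it.

Center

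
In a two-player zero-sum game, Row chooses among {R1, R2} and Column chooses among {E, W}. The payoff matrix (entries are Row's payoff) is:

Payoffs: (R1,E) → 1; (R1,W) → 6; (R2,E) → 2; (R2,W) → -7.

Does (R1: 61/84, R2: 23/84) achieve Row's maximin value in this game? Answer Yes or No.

Against E this mix gives (61/84)·1 + (23/84)·2 = 107/84.
Against W this mix gives (61/84)·6 + (23/84)·(-7) = 205/84.
Column will play E, holding Row to 107/84. Shifting weight toward the row that does better against E would raise this floor (the equalizing mix achieves 19/14 against both E and W), so the proposed strategy is not optimal.

No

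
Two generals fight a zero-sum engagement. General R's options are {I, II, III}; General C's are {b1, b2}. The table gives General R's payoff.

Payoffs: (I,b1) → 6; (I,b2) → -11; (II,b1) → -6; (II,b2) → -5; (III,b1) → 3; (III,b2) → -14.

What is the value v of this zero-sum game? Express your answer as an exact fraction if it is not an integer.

-16/3

Row minima: I → -11, II → -6, III → -14; maximin = -6.
Column maxima: b1 → 6, b2 → -5; minimax = -5.
-6 ≠ -5, so there is no saddle point; optimal play is mixed.
III is strictly dominated by I, so General R never plays it.
On the remaining 2×2 (I, II vs b1, b2):
Let General R play I with probability p. Expected payoff against b1: 6p + (-6)(1−p) = 12p − 6; against b2: (-11)p + (-5)(1−p) = −6p − 5.
Setting these equal: 12p − 6 = −6p − 5 ⇒ 18p = 1 ⇒ p = 1/18, and the value is (12)·(1/18) − 6 = -16/3.
For General C: with q = P(b1), equating I's and II's payoffs gives 17q − 11 = −q − 5 ⇒ q = 1/3.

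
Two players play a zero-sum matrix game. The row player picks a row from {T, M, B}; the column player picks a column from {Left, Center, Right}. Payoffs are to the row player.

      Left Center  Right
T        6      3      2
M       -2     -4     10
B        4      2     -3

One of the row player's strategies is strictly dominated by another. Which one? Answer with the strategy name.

T gives a strictly higher payoff than B against every column: 6 > 4, 3 > 2, 2 > -3.
So B is strictly dominated and the row player never plays it.

B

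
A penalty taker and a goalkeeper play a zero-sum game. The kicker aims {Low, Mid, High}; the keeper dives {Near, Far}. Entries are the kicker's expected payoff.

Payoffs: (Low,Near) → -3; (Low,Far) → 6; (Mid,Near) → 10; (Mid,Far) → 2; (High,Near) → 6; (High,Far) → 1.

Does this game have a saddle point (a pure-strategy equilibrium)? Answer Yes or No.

Row minima: Low → -3, Mid → 2, High → 1; maximin = 2.
Column maxima: Near → 10, Far → 6; minimax = 6.
2 ≠ 6, so no pure-strategy equilibrium exists.

No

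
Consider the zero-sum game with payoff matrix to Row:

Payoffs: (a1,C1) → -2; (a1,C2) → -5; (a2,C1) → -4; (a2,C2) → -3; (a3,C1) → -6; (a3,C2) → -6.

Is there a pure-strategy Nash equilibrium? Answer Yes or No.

No

Row minima: a1 → -5, a2 → -4, a3 → -6; maximin = -4.
Column maxima: C1 → -2, C2 → -3; minimax = -3.
-4 ≠ -3, so no pure-strategy equilibrium exists.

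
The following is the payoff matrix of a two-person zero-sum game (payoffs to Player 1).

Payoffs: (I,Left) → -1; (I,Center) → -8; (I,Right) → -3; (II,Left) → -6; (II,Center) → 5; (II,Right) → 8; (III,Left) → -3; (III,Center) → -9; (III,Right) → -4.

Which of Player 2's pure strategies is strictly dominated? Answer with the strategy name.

Center holds Player 1's payoff strictly below Right in every row: -8 < -3, 5 < 8, -9 < -4.
So Right is strictly dominated for Player 2.

Right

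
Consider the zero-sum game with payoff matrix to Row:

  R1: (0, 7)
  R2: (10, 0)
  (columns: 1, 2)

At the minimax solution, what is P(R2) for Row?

7/17

Row minima: R1 → 0, R2 → 0; maximin = 0.
Column maxima: 1 → 10, 2 → 7; minimax = 7.
0 ≠ 7, so there is no saddle point; optimal play is mixed.
Let Row play R1 with probability p. Expected payoff against 1: 0p + 10(1−p) = −10p + 10; against 2: 7p + 0(1−p) = 7p.
Setting these equal: −10p + 10 = 7p ⇒ −17p = -10 ⇒ p = 10/17, and the value is (-10)·(10/17) + 10 = 70/17.
For Column: with q = P(1), equating R1's and R2's payoffs gives −7q + 7 = 10q ⇒ q = 7/17.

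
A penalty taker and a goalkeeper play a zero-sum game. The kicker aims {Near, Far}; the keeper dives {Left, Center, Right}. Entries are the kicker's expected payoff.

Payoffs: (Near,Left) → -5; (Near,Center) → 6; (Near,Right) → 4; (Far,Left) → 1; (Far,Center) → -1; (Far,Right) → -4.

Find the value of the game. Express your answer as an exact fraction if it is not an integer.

-8/7

Row minima: Near → -5, Far → -4; maximin = -4.
Column maxima: Left → 1, Center → 6, Right → 4; minimax = 1.
-4 ≠ 1, so there is no saddle point; optimal play is mixed.
Center is strictly dominated by Right (it gives the kicker strictly more in every row), so the keeper never plays it.
On the remaining 2×2 (Near, Far vs Left, Right):
Let the kicker play Near with probability p. Expected payoff against Left: (-5)p + 1(1−p) = −6p + 1; against Right: 4p + (-4)(1−p) = 8p − 4.
Setting these equal: −6p + 1 = 8p − 4 ⇒ −14p = -5 ⇒ p = 5/14, and the value is (-6)·(5/14) + 1 = -8/7.
For the keeper: with q = P(Left), equating Near's and Far's payoffs gives −9q + 4 = 5q − 4 ⇒ q = 4/7.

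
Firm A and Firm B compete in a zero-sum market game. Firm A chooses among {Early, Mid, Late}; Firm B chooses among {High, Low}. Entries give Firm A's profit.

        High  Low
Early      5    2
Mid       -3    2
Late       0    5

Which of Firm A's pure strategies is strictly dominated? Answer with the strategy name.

Mid

Late gives a strictly higher payoff than Mid against every column: 0 > -3, 5 > 2.
So Mid is strictly dominated and Firm A never plays it.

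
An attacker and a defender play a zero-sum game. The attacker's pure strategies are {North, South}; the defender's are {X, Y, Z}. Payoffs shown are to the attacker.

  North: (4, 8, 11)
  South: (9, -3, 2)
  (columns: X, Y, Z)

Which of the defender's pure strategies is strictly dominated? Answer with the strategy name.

Z

Y holds the attacker's payoff strictly below Z in every row: 8 < 11, -3 < 2.
So Z is strictly dominated for the defender.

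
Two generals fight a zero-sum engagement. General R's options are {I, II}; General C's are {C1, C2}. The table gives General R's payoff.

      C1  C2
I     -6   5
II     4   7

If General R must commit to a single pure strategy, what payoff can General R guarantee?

4

Row minima: I → -6, II → 4.
The best of these is 4.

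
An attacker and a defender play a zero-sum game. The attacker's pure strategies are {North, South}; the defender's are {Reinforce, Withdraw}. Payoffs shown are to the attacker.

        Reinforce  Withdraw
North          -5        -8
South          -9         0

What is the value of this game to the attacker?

Row minima: North → -8, South → -9; maximin = -8.
Column maxima: Reinforce → -5, Withdraw → 0; minimax = -5.
-8 ≠ -5, so there is no saddle point; optimal play is mixed.
Let the attacker play North with probability p. Expected payoff against Reinforce: (-5)p + (-9)(1−p) = 4p − 9; against Withdraw: (-8)p + 0(1−p) = −8p.
Setting these equal: 4p − 9 = −8p ⇒ 12p = 9 ⇒ p = 3/4, and the value is (4)·(3/4) − 9 = -6.
For the defender: with q = P(Reinforce), equating North's and South's payoffs gives 3q − 8 = −9q ⇒ q = 2/3.

-6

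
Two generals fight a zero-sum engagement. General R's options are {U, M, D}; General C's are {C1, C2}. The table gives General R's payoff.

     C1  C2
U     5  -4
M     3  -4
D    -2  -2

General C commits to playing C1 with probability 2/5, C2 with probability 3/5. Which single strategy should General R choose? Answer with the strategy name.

U

Expected payoff of U: (2/5)·5 + (3/5)·(-4) = -2/5.
Expected payoff of M: (2/5)·3 + (3/5)·(-4) = -6/5.
Expected payoff of D: (2/5)·(-2) + (3/5)·(-2) = -2.
The largest is -2/5, so General R's best response is U.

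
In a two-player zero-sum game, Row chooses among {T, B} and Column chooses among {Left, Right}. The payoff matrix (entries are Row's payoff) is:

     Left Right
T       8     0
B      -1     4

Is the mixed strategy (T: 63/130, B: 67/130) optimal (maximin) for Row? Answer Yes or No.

Against Left this mix gives (63/130)·8 + (67/130)·(-1) = 437/130.
Against Right this mix gives (63/130)·0 + (67/130)·4 = 134/65.
Column will play Right, holding Row to 134/65. Shifting weight toward the row that does better against Right would raise this floor (the equalizing mix achieves 32/13 against both Right and Left), so the proposed strategy is not optimal.

No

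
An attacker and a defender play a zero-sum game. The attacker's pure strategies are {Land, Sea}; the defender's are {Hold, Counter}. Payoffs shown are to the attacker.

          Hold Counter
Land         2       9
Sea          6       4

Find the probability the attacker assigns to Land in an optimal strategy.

Row minima: Land → 2, Sea → 4; maximin = 4.
Column maxima: Hold → 6, Counter → 9; minimax = 6.
4 ≠ 6, so there is no saddle point; optimal play is mixed.
Let the attacker play Land with probability p. Expected payoff against Hold: 2p + 6(1−p) = −4p + 6; against Counter: 9p + 4(1−p) = 5p + 4.
Setting these equal: −4p + 6 = 5p + 4 ⇒ −9p = -2 ⇒ p = 2/9, and the value is (-4)·(2/9) + 6 = 46/9.
For the defender: with q = P(Hold), equating Land's and Sea's payoffs gives −7q + 9 = 2q + 4 ⇒ q = 5/9.

2/9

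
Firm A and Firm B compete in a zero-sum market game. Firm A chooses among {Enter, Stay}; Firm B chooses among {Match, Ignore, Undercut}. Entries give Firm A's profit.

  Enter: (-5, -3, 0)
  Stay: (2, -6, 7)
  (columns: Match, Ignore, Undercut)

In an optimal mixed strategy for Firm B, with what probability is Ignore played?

Row minima: Enter → -5, Stay → -6; maximin = -5.
Column maxima: Match → 2, Ignore → -3, Undercut → 7; minimax = -3.
-5 ≠ -3, so there is no saddle point; optimal play is mixed.
Undercut is strictly dominated by Match (it gives Firm A strictly more in every row), so Firm B never plays it.
On the remaining 2×2 (Enter, Stay vs Match, Ignore):
Let Firm A play Enter with probability p. Expected payoff against Match: (-5)p + 2(1−p) = −7p + 2; against Ignore: (-3)p + (-6)(1−p) = 3p − 6.
Setting these equal: −7p + 2 = 3p − 6 ⇒ −10p = -8 ⇒ p = 4/5, and the value is (-7)·(4/5) + 2 = -18/5.
For Firm B: with q = P(Match), equating Enter's and Stay's payoffs gives −2q − 3 = 8q − 6 ⇒ q = 3/10.

7/10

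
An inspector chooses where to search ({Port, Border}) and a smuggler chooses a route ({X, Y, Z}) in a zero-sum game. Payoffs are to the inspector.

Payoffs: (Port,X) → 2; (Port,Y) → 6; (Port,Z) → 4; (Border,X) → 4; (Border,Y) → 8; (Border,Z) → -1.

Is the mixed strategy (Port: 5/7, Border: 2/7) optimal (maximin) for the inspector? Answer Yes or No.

Yes

Against X this mix gives (5/7)·2 + (2/7)·4 = 18/7.
Against Y this mix gives (5/7)·6 + (2/7)·8 = 46/7.
Against Z this mix gives (5/7)·4 + (2/7)·(-1) = 18/7.
All of the smuggler's active replies (X, Z) yield 18/7, and no column does worse for the inspector. The mix makes the smuggler indifferent and guarantees 18/7, so it is optimal.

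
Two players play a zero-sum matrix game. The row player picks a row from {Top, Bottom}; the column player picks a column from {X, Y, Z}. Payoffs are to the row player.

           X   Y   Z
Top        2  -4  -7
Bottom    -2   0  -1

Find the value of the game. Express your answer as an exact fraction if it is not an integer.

-8/5

Row minima: Top → -7, Bottom → -2; maximin = -2.
Column maxima: X → 2, Y → 0, Z → -1; minimax = -1.
-2 ≠ -1, so there is no saddle point; optimal play is mixed.
Y is strictly dominated by Z (it gives the row player strictly more in every row), so the column player never plays it.
On the remaining 2×2 (Top, Bottom vs X, Z):
Let the row player play Top with probability p. Expected payoff against X: 2p + (-2)(1−p) = 4p − 2; against Z: (-7)p + (-1)(1−p) = −6p − 1.
Setting these equal: 4p − 2 = −6p − 1 ⇒ 10p = 1 ⇒ p = 1/10, and the value is (4)·(1/10) − 2 = -8/5.
For the column player: with q = P(X), equating Top's and Bottom's payoffs gives 9q − 7 = −q − 1 ⇒ q = 3/5.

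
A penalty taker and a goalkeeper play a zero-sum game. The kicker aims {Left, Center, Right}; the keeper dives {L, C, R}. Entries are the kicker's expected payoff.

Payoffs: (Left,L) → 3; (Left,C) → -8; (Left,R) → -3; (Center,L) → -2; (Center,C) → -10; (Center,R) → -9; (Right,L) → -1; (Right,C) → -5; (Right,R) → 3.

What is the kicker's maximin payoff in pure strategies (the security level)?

Row minima: Left → -8, Center → -10, Right → -5.
The best of these is -5.

-5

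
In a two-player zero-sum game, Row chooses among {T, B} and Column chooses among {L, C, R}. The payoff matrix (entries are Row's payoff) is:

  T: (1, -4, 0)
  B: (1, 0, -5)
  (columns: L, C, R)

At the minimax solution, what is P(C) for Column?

Row minima: T → -4, B → -5; maximin = -4.
Column maxima: L → 1, C → 0, R → 0; minimax = 0.
-4 ≠ 0, so there is no saddle point; optimal play is mixed.
L is strictly dominated by C (it gives Row strictly more in every row), so Column never plays it.
On the remaining 2×2 (T, B vs C, R):
Let Row play T with probability p. Expected payoff against C: (-4)p + 0(1−p) = −4p; against R: 0p + (-5)(1−p) = 5p − 5.
Setting these equal: −4p = 5p − 5 ⇒ −9p = -5 ⇒ p = 5/9, and the value is (-4)·(5/9) = -20/9.
For Column: with q = P(C), equating T's and B's payoffs gives −4q = 5q − 5 ⇒ q = 5/9.

5/9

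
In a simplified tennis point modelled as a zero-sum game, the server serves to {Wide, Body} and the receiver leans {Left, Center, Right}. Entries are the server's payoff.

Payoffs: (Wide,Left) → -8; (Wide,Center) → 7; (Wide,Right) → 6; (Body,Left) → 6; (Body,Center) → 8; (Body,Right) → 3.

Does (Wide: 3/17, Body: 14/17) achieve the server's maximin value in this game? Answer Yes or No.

Against Left this mix gives (3/17)·(-8) + (14/17)·6 = 60/17.
Against Center this mix gives (3/17)·7 + (14/17)·8 = 133/17.
Against Right this mix gives (3/17)·6 + (14/17)·3 = 60/17.
All of the receiver's active replies (Left, Right) yield 60/17, and no column does worse for the server. The mix makes the receiver indifferent and guarantees 60/17, so it is optimal.

Yes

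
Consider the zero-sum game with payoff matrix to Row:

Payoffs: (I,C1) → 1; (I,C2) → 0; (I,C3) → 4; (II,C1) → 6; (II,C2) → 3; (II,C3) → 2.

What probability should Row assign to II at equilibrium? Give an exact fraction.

Row minima: I → 0, II → 2; maximin = 2.
Column maxima: C1 → 6, C2 → 3, C3 → 4; minimax = 3.
2 ≠ 3, so there is no saddle point; optimal play is mixed.
C1 is strictly dominated by C2 (it gives Row strictly more in every row), so Column never plays it.
On the remaining 2×2 (I, II vs C2, C3):
Let Row play I with probability p. Expected payoff against C2: 0p + 3(1−p) = −3p + 3; against C3: 4p + 2(1−p) = 2p + 2.
Setting these equal: −3p + 3 = 2p + 2 ⇒ −5p = -1 ⇒ p = 1/5, and the value is (-3)·(1/5) + 3 = 12/5.
For Column: with q = P(C2), equating I's and II's payoffs gives −4q + 4 = q + 2 ⇒ q = 2/5.

4/5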